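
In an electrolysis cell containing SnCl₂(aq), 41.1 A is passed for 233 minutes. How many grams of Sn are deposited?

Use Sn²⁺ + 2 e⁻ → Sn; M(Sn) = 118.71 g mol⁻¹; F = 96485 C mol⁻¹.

353 g

Q = I·t = 41.10 A × 13980 s = 574600 C.
n(e⁻) = Q/F = 574600 / 96485 = 5.955 mol.
Sn²⁺ + 2 e⁻ → Sn, so n(Sn) = n(e⁻)/2 = 2.978 mol.
m = n·M = 2.978 × 118.71 = 353 g.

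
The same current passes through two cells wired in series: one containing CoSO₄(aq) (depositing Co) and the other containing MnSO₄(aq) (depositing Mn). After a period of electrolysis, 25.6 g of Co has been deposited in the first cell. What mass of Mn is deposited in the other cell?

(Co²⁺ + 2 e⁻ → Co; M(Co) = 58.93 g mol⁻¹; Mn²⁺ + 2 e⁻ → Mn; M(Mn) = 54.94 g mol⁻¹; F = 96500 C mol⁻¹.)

n(Co) = 25.6 / 58.93 = 0.4344 mol.
Since Co²⁺ + 2 e⁻ → Co, n(e⁻) passed = 2 × 0.4344 = 0.8688 mol.
Cells in series carry the same charge, so the same 0.8688 mol of electrons passes through cell 2.
Mn²⁺ + 2 e⁻ → Mn, so n(Mn) = 0.8688 / 2 = 0.4344 mol.
m(Mn) = 0.4344 × 54.94 = 23.9 g.

23.9 g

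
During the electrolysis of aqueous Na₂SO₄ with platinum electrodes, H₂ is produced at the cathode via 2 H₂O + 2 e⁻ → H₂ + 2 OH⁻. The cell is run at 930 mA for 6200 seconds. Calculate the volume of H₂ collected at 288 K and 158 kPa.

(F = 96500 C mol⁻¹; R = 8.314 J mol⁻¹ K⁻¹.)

Q = I·t = 0.9300 A × 6200.0 s = 5766 C.
n(e⁻) = Q/F = 5766 / 96500 = 0.05975 mol.
2 electrons are transferred per H₂ molecule, so n(H₂) = 0.05975 / 2 = 0.02988 mol.
V = nRT/P = (0.02988 × 8.314 × 288) / (158 × 10³ Pa) = 4.53 × 10⁻⁴ m³ = 0.453 L.

0.453 L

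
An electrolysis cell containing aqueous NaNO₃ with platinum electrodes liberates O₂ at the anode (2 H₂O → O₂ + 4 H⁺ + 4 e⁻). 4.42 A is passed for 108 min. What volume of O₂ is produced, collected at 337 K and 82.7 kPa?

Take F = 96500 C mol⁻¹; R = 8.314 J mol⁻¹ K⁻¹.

2.51 L

Q = I·t = 4.420 A × 6480.0 s = 28640 C.
n(e⁻) = Q/F = 28640 / 96500 = 0.2968 mol.
4 electrons are transferred per O₂ molecule, so n(O₂) = 0.2968 / 4 = 0.07420 mol.
V = nRT/P = (0.07420 × 8.314 × 337) / (82.7 × 10³ Pa) = 0.00251 m³ = 2.51 L.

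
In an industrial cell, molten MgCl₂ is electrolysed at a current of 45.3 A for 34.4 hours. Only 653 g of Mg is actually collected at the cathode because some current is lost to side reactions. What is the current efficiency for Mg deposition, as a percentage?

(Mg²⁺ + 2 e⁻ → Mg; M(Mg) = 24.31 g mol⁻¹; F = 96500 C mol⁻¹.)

Q = I·t = 45.30 × 123840 = 5610000 C; n(e⁻) = 5610000/96500 = 58.13 mol.
Theoretical n(Mg) = n(e⁻)/2 = 29.07 mol, i.e. m_theo = 29.07 × 24.31 = 706.6 g.
Efficiency = m_actual / m_theo = 653 / 706.6 = 92.4 %.

92.4 %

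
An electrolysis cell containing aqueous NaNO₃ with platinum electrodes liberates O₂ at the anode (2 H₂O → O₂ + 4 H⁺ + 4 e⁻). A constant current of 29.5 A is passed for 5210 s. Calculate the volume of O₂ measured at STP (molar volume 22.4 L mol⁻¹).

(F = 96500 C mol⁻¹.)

8.92 L

Q = I·t = 29.50 A × 5210.0 s = 153700 C.
n(e⁻) = Q/F = 153700 / 96500 = 1.593 mol.
4 electrons are transferred per O₂ molecule, so n(O₂) = 1.593 / 4 = 0.3982 mol.
V = n × V_m = 0.3982 × 22.4 = 8.92 L.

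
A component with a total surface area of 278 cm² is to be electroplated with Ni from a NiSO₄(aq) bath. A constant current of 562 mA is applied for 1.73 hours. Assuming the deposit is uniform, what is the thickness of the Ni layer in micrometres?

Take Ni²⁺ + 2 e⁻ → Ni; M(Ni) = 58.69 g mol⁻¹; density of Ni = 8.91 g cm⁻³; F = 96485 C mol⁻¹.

Q = I·t = 0.5620 × 6228.0 = 3500 C; n(e⁻) = 0.03628 mol.
n(Ni) = n(e⁻)/2 = 0.01814 mol, so m = 0.01814 × 58.69 = 1.065 g.
Volume = m/ρ = 1.065 / 8.91 = 0.1195 cm³.
Thickness = V/A = 0.1195 / 278 = 4.30 × 10⁻⁴ cm = 4.30 μm.

4.30 μm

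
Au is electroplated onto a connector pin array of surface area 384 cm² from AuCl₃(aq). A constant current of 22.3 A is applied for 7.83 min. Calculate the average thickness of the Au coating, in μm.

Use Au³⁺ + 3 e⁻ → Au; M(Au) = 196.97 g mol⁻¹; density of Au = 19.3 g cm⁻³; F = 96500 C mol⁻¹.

Q = I·t = 22.30 × 469.80 = 10480 C; n(e⁻) = 0.1086 mol.
n(Au) = n(e⁻)/3 = 0.03619 mol, so m = 0.03619 × 196.97 = 7.128 g.
Volume = m/ρ = 7.128 / 19.3 = 0.3693 cm³.
Thickness = V/A = 0.3693 / 384 = 9.62 × 10⁻⁴ cm = 9.62 μm.

9.62 μm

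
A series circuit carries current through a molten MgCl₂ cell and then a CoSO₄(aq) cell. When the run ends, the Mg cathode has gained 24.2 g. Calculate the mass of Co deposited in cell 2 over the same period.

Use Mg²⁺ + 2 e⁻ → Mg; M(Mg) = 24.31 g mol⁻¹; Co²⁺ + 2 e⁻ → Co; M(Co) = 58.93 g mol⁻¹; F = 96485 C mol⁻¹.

n(Mg) = 24.2 / 24.31 = 0.9955 mol.
Since Mg²⁺ + 2 e⁻ → Mg, n(e⁻) passed = 2 × 0.9955 = 1.991 mol.
Cells in series carry the same charge, so the same 1.991 mol of electrons passes through cell 2.
Co²⁺ + 2 e⁻ → Co, so n(Co) = 1.991 / 2 = 0.9955 mol.
m(Co) = 0.9955 × 58.93 = 58.7 g.

58.7 g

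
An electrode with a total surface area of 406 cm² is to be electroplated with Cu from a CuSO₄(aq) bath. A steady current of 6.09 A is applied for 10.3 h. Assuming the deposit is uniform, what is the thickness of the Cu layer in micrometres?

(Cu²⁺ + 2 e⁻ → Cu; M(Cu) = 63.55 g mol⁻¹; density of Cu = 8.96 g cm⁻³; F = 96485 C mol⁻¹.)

204 μm

Q = I·t = 6.090 × 37080 = 225800 C; n(e⁻) = 2.340 mol.
n(Cu) = n(e⁻)/2 = 1.170 mol, so m = 1.170 × 63.55 = 74.37 g.
Volume = m/ρ = 74.37 / 8.96 = 8.300 cm³.
Thickness = V/A = 8.300 / 406 = 0.0204 cm = 204 μm.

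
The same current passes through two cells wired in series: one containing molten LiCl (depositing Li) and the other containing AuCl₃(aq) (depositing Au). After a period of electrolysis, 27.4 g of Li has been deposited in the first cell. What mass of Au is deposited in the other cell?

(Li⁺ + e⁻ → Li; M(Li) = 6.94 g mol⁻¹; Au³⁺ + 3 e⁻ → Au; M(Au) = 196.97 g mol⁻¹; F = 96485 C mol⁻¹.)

259 g

n(Li) = 27.4 / 6.94 = 3.948 mol.
Since Li⁺ + e⁻ → Li, n(e⁻) passed = 1 × 3.948 = 3.948 mol.
Cells in series carry the same charge, so the same 3.948 mol of electrons passes through cell 2.
Au³⁺ + 3 e⁻ → Au, so n(Au) = 3.948 / 3 = 1.316 mol.
m(Au) = 1.316 × 196.97 = 259 g.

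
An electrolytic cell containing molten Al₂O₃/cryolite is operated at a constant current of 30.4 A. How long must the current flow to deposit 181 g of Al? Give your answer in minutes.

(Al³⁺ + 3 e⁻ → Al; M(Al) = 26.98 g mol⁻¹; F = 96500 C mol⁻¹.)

n(Al) = m/M = 181 / 26.98 = 6.709 mol.
Each Al atom requires 3 electrons, so n(e⁻) = 3 × 6.709 = 20.13 mol.
Q = n(e⁻)·F = 20.13 × 96500 = 1942000 C.
t = Q/I = 1942000 / 30.40 A = 63890 s = 1060 min.

1060 min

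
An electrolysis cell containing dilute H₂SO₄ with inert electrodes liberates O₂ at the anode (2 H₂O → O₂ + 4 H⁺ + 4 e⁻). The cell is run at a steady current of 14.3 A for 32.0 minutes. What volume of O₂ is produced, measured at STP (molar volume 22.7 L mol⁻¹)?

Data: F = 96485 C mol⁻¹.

1.61 L

Q = I·t = 14.30 A × 1920.0 s = 27460 C.
n(e⁻) = Q/F = 27460 / 96485 = 0.2846 mol.
4 electrons are transferred per O₂ molecule, so n(O₂) = 0.2846 / 4 = 0.07114 mol.
V = n × V_m = 0.07114 × 22.7 = 1.61 L.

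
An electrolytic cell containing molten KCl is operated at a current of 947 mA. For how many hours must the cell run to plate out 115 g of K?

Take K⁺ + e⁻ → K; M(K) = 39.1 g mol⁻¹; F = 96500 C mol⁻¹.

83.3 h

n(K) = m/M = 115 / 39.1 = 2.941 mol.
Each K atom requires 1 electron, so n(e⁻) = 1 × 2.941 = 2.941 mol.
Q = n(e⁻)·F = 2.941 × 96500 = 283800 C.
t = Q/I = 283800 / 0.9470 A = 299700 s = 83.3 h.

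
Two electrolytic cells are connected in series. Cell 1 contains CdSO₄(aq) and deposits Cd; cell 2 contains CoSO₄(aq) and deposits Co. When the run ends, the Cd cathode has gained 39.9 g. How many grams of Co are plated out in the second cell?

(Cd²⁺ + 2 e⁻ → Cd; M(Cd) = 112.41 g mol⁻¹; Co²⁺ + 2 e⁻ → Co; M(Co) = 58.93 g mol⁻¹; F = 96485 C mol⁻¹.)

20.9 g

n(Cd) = 39.9 / 112.41 = 0.3550 mol.
Since Cd²⁺ + 2 e⁻ → Cd, n(e⁻) passed = 2 × 0.3550 = 0.7099 mol.
Cells in series carry the same charge, so the same 0.7099 mol of electrons passes through cell 2.
Co²⁺ + 2 e⁻ → Co, so n(Co) = 0.7099 / 2 = 0.3550 mol.
m(Co) = 0.3550 × 58.93 = 20.9 g.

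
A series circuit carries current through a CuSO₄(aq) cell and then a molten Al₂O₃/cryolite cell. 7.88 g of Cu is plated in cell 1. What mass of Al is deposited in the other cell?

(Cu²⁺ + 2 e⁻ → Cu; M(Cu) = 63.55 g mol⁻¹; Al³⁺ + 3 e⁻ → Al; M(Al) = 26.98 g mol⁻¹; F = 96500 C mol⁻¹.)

n(Cu) = 7.88 / 63.55 = 0.1240 mol.
Since Cu²⁺ + 2 e⁻ → Cu, n(e⁻) passed = 2 × 0.1240 = 0.2480 mol.
Cells in series carry the same charge, so the same 0.2480 mol of electrons passes through cell 2.
Al³⁺ + 3 e⁻ → Al, so n(Al) = 0.2480 / 3 = 0.08266 mol.
m(Al) = 0.08266 × 26.98 = 2.23 g.

2.23 g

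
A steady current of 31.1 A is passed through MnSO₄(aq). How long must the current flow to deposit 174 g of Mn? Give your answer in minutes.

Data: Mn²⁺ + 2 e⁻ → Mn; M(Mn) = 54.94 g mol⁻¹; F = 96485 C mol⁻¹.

328 min

n(Mn) = m/M = 174 / 54.94 = 3.167 mol.
Each Mn atom requires 2 electrons, so n(e⁻) = 2 × 3.167 = 6.334 mol.
Q = n(e⁻)·F = 6.334 × 96485 = 611200 C.
t = Q/I = 611200 / 31.10 A = 19650 s = 328 min.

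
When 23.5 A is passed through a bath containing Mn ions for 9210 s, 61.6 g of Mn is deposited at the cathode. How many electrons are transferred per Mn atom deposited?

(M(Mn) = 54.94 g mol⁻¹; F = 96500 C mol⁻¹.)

Q = I·t = 23.50 A × 9210.0 s = 216400 C, so n(e⁻) = 216400/96500 = 2.243 mol.
n(Mn) deposited = 61.6 / 54.94 = 1.121 mol.
Electrons per atom = n(e⁻)/n(Mn) = 2.243 / 1.121 = 2.00 ≈ 2, so the ion is Mn²⁺.

2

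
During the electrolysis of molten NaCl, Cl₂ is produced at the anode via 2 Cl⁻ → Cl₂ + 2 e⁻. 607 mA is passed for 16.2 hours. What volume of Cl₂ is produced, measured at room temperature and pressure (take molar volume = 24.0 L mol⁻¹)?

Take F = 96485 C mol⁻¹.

Q = I·t = 0.6070 A × 58320 s = 35400 C.
n(e⁻) = Q/F = 35400 / 96485 = 0.3669 mol.
2 electrons are transferred per Cl₂ molecule, so n(Cl₂) = 0.3669 / 2 = 0.1834 mol.
V = n × V_m = 0.1834 × 24.0 = 4.40 L.

4.40 L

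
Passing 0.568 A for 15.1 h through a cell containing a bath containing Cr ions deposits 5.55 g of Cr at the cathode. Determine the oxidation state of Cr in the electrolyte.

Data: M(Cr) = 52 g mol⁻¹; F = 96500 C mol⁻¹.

+3

Q = I·t = 0.5680 A × 54360 s = 30880 C, so n(e⁻) = 30880/96500 = 0.3200 mol.
n(Cr) deposited = 5.55 / 52 = 0.1067 mol.
Electrons per atom = n(e⁻)/n(Cr) = 0.3200 / 0.1067 = 3.00 ≈ 3, so the ion is Cr³⁺.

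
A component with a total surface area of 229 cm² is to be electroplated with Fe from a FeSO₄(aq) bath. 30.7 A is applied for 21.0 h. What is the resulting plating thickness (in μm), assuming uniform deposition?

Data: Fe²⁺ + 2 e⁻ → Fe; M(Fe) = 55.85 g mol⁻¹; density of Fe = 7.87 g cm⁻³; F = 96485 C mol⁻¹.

3730 μm

Q = I·t = 30.70 × 75600 = 2321000 C; n(e⁻) = 24.05 mol.
n(Fe) = n(e⁻)/2 = 12.03 mol, so m = 12.03 × 55.85 = 671.7 g.
Volume = m/ρ = 671.7 / 7.87 = 85.35 cm³.
Thickness = V/A = 85.35 / 229 = 0.373 cm = 3730 μm.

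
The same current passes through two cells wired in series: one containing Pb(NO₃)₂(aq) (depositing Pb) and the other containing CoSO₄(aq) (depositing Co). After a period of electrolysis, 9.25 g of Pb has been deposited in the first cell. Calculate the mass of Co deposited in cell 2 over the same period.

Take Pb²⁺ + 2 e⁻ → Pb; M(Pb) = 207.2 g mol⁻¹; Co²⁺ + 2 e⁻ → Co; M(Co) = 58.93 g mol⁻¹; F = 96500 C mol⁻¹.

n(Pb) = 9.25 / 207.2 = 0.04464 mol.
Since Pb²⁺ + 2 e⁻ → Pb, n(e⁻) passed = 2 × 0.04464 = 0.08929 mol.
Cells in series carry the same charge, so the same 0.08929 mol of electrons passes through cell 2.
Co²⁺ + 2 e⁻ → Co, so n(Co) = 0.08929 / 2 = 0.04464 mol.
m(Co) = 0.04464 × 58.93 = 2.63 g.

2.63 g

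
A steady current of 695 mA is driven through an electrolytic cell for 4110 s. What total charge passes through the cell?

Q = I·t = 0.6950 A × 4110.0 s = 2860 C.

2860 C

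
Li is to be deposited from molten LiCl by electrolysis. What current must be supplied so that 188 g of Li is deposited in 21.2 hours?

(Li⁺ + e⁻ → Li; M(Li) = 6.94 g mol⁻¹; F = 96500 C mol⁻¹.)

n(Li) = 188 / 6.94 = 27.09 mol.
n(e⁻) = 1 × 27.09 = 27.09 mol.
Q = n(e⁻)·F = 27.09 × 96500 = 2614000 C.
I = Q/t = 2614000 / 76320 s = 34.3 A.

34.3 A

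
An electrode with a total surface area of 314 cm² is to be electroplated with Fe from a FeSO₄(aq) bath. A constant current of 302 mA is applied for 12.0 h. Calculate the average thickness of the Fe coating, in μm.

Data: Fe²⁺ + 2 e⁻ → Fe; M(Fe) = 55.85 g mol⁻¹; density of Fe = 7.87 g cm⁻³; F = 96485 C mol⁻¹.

Q = I·t = 0.3020 × 43200 = 13050 C; n(e⁻) = 0.1352 mol.
n(Fe) = n(e⁻)/2 = 0.06761 mol, so m = 0.06761 × 55.85 = 3.776 g.
Volume = m/ρ = 3.776 / 7.87 = 0.4798 cm³.
Thickness = V/A = 0.4798 / 314 = 0.00153 cm = 15.3 μm.

15.3 μm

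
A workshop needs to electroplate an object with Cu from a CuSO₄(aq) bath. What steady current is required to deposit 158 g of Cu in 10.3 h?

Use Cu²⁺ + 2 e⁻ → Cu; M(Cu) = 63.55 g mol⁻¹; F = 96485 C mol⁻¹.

n(Cu) = 158 / 63.55 = 2.486 mol.
n(e⁻) = 2 × 2.486 = 4.972 mol.
Q = n(e⁻)·F = 4.972 × 96485 = 479800 C.
I = Q/t = 479800 / 37080 s = 12.9 A.

12.9 A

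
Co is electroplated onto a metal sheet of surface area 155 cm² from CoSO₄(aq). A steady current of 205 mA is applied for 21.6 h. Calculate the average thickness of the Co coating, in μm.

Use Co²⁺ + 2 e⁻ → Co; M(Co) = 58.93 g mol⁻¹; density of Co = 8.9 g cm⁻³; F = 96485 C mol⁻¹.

Q = I·t = 0.2050 × 77760 = 15940 C; n(e⁻) = 0.1652 mol.
n(Co) = n(e⁻)/2 = 0.08261 mol, so m = 0.08261 × 58.93 = 4.868 g.
Volume = m/ρ = 4.868 / 8.9 = 0.5470 cm³.
Thickness = V/A = 0.5470 / 155 = 0.00353 cm = 35.3 μm.

35.3 μm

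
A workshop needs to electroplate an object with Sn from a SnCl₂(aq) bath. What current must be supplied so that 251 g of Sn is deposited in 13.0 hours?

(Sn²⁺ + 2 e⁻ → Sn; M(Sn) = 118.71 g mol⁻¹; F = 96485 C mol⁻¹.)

n(Sn) = 251 / 118.71 = 2.114 mol.
n(e⁻) = 2 × 2.114 = 4.229 mol.
Q = n(e⁻)·F = 4.229 × 96485 = 408000 C.
I = Q/t = 408000 / 46800 s = 8.72 A.

8.72 A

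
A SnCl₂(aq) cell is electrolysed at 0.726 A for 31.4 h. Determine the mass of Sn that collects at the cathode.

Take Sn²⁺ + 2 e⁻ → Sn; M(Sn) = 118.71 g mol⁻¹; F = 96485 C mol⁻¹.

Q = I·t = 0.7260 A × 113040 s = 82070 C.
n(e⁻) = Q/F = 82070 / 96485 = 0.8506 mol.
Sn²⁺ + 2 e⁻ → Sn, so n(Sn) = n(e⁻)/2 = 0.4253 mol.
m = n·M = 0.4253 × 118.71 = 50.5 g.

50.5 g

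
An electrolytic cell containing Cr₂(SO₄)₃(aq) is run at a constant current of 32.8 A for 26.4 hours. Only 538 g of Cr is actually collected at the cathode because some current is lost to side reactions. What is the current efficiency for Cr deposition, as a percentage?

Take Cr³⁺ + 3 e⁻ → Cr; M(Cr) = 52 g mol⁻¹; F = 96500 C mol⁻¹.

96.1 %

Q = I·t = 32.80 × 95040 = 3117000 C; n(e⁻) = 3117000/96500 = 32.30 mol.
Theoretical n(Cr) = n(e⁻)/3 = 10.77 mol, i.e. m_theo = 10.77 × 52 = 559.9 g.
Efficiency = m_actual / m_theo = 538 / 559.9 = 96.1 %.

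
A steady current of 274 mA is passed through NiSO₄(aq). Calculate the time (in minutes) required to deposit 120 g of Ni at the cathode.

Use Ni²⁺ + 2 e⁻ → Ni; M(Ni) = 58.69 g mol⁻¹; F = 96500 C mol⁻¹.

n(Ni) = m/M = 120 / 58.69 = 2.045 mol.
Each Ni atom requires 2 electrons, so n(e⁻) = 2 × 2.045 = 4.089 mol.
Q = n(e⁻)·F = 4.089 × 96500 = 394600 C.
t = Q/I = 394600 / 0.2740 A = 1440000 s = 24000 min.

24000 min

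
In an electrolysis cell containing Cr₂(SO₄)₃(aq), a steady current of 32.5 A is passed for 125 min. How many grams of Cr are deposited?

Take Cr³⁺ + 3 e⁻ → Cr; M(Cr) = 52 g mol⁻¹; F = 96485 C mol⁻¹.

Q = I·t = 32.50 A × 7500.0 s = 243800 C.
n(e⁻) = Q/F = 243800 / 96485 = 2.526 mol.
Cr³⁺ + 3 e⁻ → Cr, so n(Cr) = n(e⁻)/3 = 0.8421 mol.
m = n·M = 0.8421 × 52 = 43.8 g.

43.8 g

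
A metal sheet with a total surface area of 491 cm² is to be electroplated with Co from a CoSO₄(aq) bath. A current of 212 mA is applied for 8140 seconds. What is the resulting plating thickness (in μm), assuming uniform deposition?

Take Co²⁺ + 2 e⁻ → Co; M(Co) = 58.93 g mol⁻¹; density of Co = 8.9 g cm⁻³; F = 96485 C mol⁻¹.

Q = I·t = 0.2120 × 8140.0 = 1726 C; n(e⁻) = 0.01789 mol.
n(Co) = n(e⁻)/2 = 0.008943 mol, so m = 0.008943 × 58.93 = 0.5270 g.
Volume = m/ρ = 0.5270 / 8.9 = 0.05921 cm³.
Thickness = V/A = 0.05921 / 491 = 1.21 × 10⁻⁴ cm = 1.21 μm.

1.21 μm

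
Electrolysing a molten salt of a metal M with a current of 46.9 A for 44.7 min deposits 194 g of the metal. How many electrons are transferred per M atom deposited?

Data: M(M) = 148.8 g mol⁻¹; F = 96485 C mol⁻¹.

Q = I·t = 46.90 A × 2682.0 s = 125800 C, so n(e⁻) = 125800/96485 = 1.304 mol.
n(M) deposited = 194 / 148.8 = 1.304 mol.
Electrons per atom = n(e⁻)/n(M) = 1.304 / 1.304 = 1.00 ≈ 1, so the ion is M⁺.

1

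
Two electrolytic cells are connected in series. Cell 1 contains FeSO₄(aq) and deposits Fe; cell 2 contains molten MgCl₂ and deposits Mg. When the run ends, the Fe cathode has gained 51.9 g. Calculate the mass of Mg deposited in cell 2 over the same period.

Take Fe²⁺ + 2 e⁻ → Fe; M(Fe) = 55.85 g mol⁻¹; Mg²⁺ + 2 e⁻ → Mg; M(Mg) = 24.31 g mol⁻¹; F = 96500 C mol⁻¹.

22.6 g

n(Fe) = 51.9 / 55.85 = 0.9293 mol.
Since Fe²⁺ + 2 e⁻ → Fe, n(e⁻) passed = 2 × 0.9293 = 1.859 mol.
Cells in series carry the same charge, so the same 1.859 mol of electrons passes through cell 2.
Mg²⁺ + 2 e⁻ → Mg, so n(Mg) = 1.859 / 2 = 0.9293 mol.
m(Mg) = 0.9293 × 24.31 = 22.6 g.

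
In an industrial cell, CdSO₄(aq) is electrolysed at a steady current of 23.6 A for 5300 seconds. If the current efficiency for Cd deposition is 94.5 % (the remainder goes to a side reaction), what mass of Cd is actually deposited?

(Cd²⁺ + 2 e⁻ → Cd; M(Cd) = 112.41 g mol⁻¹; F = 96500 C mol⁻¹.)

68.8 g

Q = I·t = 23.60 × 5300.0 = 125100 C.
n(e⁻) = 125100/96500 = 1.296 mol; theoretically n(Cd) = 1.296/2 = 0.6481 mol, m_theo = 72.85 g.
At 94.5 % efficiency, m_actual = 0.945 × 72.85 = 68.8 g.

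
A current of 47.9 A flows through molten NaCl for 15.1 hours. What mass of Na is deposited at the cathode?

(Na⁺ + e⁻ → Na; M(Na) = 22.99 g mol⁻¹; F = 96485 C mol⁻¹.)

Q = I·t = 47.90 A × 54360 s = 2604000 C.
n(e⁻) = Q/F = 2604000 / 96485 = 26.99 mol.
Na⁺ + e⁻ → Na, so n(Na) = n(e⁻)/1 = 26.99 mol.
m = n·M = 26.99 × 22.99 = 620 g.

620 g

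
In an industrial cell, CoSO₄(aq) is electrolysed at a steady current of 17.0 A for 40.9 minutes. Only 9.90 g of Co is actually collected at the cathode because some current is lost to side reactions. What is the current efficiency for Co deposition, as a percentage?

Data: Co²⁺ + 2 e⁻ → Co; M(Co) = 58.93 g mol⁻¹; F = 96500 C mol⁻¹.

77.7 %

Q = I·t = 17.00 × 2454.0 = 41720 C; n(e⁻) = 41720/96500 = 0.4323 mol.
Theoretical n(Co) = n(e⁻)/2 = 0.2162 mol, i.e. m_theo = 0.2162 × 58.93 = 12.74 g.
Efficiency = m_actual / m_theo = 9.90 / 12.74 = 77.7 %.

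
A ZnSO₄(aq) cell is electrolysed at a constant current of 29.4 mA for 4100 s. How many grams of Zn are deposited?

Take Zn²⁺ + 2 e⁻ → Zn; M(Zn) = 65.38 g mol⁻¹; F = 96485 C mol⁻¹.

0.0408 g

Q = I·t = 0.02940 A × 4100.0 s = 120.5 C.
n(e⁻) = Q/F = 120.5 / 96485 = 0.001249 mol.
Zn²⁺ + 2 e⁻ → Zn, so n(Zn) = n(e⁻)/2 = 0.0006247 mol.
m = n·M = 0.0006247 × 65.38 = 0.0408 g.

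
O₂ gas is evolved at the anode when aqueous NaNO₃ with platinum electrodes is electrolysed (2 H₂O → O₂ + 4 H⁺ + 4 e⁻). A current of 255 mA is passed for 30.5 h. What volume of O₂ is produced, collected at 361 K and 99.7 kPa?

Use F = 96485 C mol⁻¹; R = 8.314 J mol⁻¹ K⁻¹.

2.18 L

Q = I·t = 0.2550 A × 109800 s = 28000 C.
n(e⁻) = Q/F = 28000 / 96485 = 0.2902 mol.
4 electrons are transferred per O₂ molecule, so n(O₂) = 0.2902 / 4 = 0.07255 mol.
V = nRT/P = (0.07255 × 8.314 × 361) / (99.7 × 10³ Pa) = 0.00218 m³ = 2.18 L.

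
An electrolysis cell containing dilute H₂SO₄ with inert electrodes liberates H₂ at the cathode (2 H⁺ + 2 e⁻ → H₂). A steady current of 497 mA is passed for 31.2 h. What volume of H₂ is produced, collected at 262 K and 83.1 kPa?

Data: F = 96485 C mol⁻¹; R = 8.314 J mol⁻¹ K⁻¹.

7.58 L

Q = I·t = 0.4970 A × 112320 s = 55820 C.
n(e⁻) = Q/F = 55820 / 96485 = 0.5786 mol.
2 electrons are transferred per H₂ molecule, so n(H₂) = 0.5786 / 2 = 0.2893 mol.
V = nRT/P = (0.2893 × 8.314 × 262) / (83.1 × 10³ Pa) = 0.00758 m³ = 7.58 L.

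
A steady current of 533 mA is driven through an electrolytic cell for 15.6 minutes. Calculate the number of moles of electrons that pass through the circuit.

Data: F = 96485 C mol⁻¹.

0.00517 mol

Q = I·t = 0.5330 A × 936.00 s = 498.9 C.
n(e⁻) = Q/F = 498.9 / 96485 = 0.00517 mol.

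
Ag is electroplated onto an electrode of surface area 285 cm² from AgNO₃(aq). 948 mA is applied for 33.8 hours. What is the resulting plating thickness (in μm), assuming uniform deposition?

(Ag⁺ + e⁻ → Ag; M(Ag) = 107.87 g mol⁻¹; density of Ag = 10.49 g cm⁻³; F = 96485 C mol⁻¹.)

431 μm

Q = I·t = 0.9480 × 121680 = 115400 C; n(e⁻) = 1.196 mol.
n(Ag) = n(e⁻)/1 = 1.196 mol, so m = 1.196 × 107.87 = 129.0 g.
Volume = m/ρ = 129.0 / 10.49 = 12.29 cm³.
Thickness = V/A = 12.29 / 285 = 0.0431 cm = 431 μm.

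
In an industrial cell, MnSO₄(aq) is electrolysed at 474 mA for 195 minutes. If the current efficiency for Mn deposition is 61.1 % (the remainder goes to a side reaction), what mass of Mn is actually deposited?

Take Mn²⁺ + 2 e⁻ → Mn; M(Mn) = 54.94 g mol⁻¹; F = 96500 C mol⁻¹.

Q = I·t = 0.4740 × 11700 = 5546 C.
n(e⁻) = 5546/96500 = 0.05747 mol; theoretically n(Mn) = 0.05747/2 = 0.02873 mol, m_theo = 1.579 g.
At 61.1 % efficiency, m_actual = 0.611 × 1.579 = 0.965 g.

0.965 g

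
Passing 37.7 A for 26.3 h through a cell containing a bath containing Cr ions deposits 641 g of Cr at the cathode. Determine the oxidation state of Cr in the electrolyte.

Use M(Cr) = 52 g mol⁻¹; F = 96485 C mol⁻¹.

+3

Q = I·t = 37.70 A × 94680 s = 3569000 C, so n(e⁻) = 3569000/96485 = 36.99 mol.
n(Cr) deposited = 641 / 52 = 12.33 mol.
Electrons per atom = n(e⁻)/n(Cr) = 36.99 / 12.33 = 3.00 ≈ 3, so the ion is Cr³⁺.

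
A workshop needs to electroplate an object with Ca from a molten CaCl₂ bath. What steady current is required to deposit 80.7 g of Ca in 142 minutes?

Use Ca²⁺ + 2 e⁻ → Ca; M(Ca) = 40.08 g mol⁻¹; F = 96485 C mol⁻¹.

45.6 A

n(Ca) = 80.7 / 40.08 = 2.013 mol.
n(e⁻) = 2 × 2.013 = 4.027 mol.
Q = n(e⁻)·F = 4.027 × 96485 = 388500 C.
I = Q/t = 388500 / 8520.0 s = 45.6 A.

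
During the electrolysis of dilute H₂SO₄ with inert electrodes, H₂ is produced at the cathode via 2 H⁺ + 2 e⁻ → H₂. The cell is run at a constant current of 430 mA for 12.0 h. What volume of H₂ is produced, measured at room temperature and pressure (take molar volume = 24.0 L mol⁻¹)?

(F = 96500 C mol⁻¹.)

2.31 L

Q = I·t = 0.4300 A × 43200 s = 18580 C.
n(e⁻) = Q/F = 18580 / 96500 = 0.1925 mol.
2 electrons are transferred per H₂ molecule, so n(H₂) = 0.1925 / 2 = 0.09625 mol.
V = n × V_m = 0.09625 × 24.0 = 2.31 L.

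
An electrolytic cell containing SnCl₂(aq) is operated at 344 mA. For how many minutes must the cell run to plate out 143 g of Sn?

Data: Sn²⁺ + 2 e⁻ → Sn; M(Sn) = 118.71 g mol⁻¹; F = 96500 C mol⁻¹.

n(Sn) = m/M = 143 / 118.71 = 1.205 mol.
Each Sn atom requires 2 electrons, so n(e⁻) = 2 × 1.205 = 2.409 mol.
Q = n(e⁻)·F = 2.409 × 96500 = 232500 C.
t = Q/I = 232500 / 0.3440 A = 675800 s = 11300 min.

11300 min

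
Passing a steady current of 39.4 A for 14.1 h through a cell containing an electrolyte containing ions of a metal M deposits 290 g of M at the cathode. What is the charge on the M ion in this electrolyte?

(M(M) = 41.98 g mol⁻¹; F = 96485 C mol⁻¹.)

Q = I·t = 39.40 A × 50760 s = 2000000 C, so n(e⁻) = 2000000/96485 = 20.73 mol.
n(M) deposited = 290 / 41.98 = 6.908 mol.
Electrons per atom = n(e⁻)/n(M) = 20.73 / 6.908 = 3.00 ≈ 3, so the ion is M³⁺.

+3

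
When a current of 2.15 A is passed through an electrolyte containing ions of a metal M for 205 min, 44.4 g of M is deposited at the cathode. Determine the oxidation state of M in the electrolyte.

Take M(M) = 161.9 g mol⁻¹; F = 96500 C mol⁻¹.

Q = I·t = 2.150 A × 12300 s = 26440 C, so n(e⁻) = 26440/96500 = 0.2740 mol.
n(M) deposited = 44.4 / 161.9 = 0.2742 mol.
Electrons per atom = n(e⁻)/n(M) = 0.2740 / 0.2742 = 0.999 ≈ 1, so the ion is M⁺.

+1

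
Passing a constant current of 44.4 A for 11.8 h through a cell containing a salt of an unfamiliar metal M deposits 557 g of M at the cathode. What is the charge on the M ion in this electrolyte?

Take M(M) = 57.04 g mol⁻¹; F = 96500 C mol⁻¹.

+2

Q = I·t = 44.40 A × 42480 s = 1886000 C, so n(e⁻) = 1886000/96500 = 19.55 mol.
n(M) deposited = 557 / 57.04 = 9.765 mol.
Electrons per atom = n(e⁻)/n(M) = 19.55 / 9.765 = 2.00 ≈ 2, so the ion is M²⁺.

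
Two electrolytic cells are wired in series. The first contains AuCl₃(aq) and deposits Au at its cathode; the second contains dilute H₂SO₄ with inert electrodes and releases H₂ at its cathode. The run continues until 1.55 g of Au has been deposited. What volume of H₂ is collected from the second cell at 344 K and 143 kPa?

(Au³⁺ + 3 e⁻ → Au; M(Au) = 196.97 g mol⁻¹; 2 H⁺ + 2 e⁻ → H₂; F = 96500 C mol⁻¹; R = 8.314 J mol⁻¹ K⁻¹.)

n(Au) = 1.55 / 196.97 = 0.007869 mol, so n(e⁻) = 3 × 0.007869 = 0.02361 mol.
The cells are in series, so the same 0.02361 mol of electrons passes through the second cell.
2 H⁺ + 2 e⁻ → H₂ — 2 mol e⁻ per mol H₂, so n(H₂) = 0.02361/2 = 0.01180 mol.
V = nRT/P = (0.01180 × 8.314 × 344) / (143 × 10³) = 2.36 × 10⁻⁴ m³ = 0.236 L.

0.236 L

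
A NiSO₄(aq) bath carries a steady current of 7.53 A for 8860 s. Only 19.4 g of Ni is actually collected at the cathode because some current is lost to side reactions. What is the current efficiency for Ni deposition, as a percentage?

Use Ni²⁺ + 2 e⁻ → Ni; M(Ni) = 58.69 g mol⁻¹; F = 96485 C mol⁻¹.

95.6 %

Q = I·t = 7.530 × 8860.0 = 66720 C; n(e⁻) = 66720/96485 = 0.6915 mol.
Theoretical n(Ni) = n(e⁻)/2 = 0.3457 mol, i.e. m_theo = 0.3457 × 58.69 = 20.29 g.
Efficiency = m_actual / m_theo = 19.4 / 20.29 = 95.6 %.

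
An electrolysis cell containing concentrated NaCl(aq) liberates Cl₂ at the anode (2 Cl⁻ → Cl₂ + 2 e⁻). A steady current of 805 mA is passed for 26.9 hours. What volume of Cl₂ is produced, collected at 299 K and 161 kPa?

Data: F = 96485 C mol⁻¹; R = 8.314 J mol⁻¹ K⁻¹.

Q = I·t = 0.8050 A × 96840 s = 77960 C.
n(e⁻) = Q/F = 77960 / 96485 = 0.8080 mol.
2 electrons are transferred per Cl₂ molecule, so n(Cl₂) = 0.8080 / 2 = 0.4040 mol.
V = nRT/P = (0.4040 × 8.314 × 299) / (161 × 10³ Pa) = 0.00624 m³ = 6.24 L.

6.24 L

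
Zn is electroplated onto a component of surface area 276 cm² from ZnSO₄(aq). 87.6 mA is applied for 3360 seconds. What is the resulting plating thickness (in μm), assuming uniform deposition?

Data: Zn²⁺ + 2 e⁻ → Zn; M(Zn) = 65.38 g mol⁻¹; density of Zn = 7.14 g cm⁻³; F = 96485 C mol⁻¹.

0.506 μm

Q = I·t = 0.08760 × 3360.0 = 294.3 C; n(e⁻) = 0.003051 mol.
n(Zn) = n(e⁻)/2 = 0.001525 mol, so m = 0.001525 × 65.38 = 0.09972 g.
Volume = m/ρ = 0.09972 / 7.14 = 0.01397 cm³.
Thickness = V/A = 0.01397 / 276 = 5.06 × 10⁻⁵ cm = 0.506 μm.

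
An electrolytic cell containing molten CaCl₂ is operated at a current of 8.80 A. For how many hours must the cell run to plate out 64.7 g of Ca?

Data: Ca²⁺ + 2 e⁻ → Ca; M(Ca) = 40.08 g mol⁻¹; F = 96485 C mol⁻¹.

9.83 h

n(Ca) = m/M = 64.7 / 40.08 = 1.614 mol.
Each Ca atom requires 2 electrons, so n(e⁻) = 2 × 1.614 = 3.229 mol.
Q = n(e⁻)·F = 3.229 × 96485 = 311500 C.
t = Q/I = 311500 / 8.800 A = 35400 s = 9.83 h.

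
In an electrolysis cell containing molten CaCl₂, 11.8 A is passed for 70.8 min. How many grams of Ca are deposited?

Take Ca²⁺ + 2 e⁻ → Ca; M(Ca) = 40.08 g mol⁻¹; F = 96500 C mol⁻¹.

Q = I·t = 11.80 A × 4248.0 s = 50130 C.
n(e⁻) = Q/F = 50130 / 96500 = 0.5194 mol.
Ca²⁺ + 2 e⁻ → Ca, so n(Ca) = n(e⁻)/2 = 0.2597 mol.
m = n·M = 0.2597 × 40.08 = 10.4 g.

10.4 g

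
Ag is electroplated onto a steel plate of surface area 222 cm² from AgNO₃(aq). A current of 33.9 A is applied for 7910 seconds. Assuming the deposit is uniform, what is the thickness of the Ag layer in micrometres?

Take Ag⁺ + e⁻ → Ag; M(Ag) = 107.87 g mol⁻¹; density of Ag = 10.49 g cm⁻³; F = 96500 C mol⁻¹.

Q = I·t = 33.90 × 7910.0 = 268100 C; n(e⁻) = 2.779 mol.
n(Ag) = n(e⁻)/1 = 2.779 mol, so m = 2.779 × 107.87 = 299.7 g.
Volume = m/ρ = 299.7 / 10.49 = 28.57 cm³.
Thickness = V/A = 28.57 / 222 = 0.129 cm = 1290 μm.

1290 μm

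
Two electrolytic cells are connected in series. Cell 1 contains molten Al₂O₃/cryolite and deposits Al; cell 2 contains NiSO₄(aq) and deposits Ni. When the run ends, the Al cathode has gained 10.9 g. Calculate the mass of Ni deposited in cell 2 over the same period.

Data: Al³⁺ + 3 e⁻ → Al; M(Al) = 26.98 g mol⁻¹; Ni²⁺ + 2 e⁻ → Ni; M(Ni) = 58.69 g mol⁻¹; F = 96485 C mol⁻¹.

35.6 g

n(Al) = 10.9 / 26.98 = 0.4040 mol.
Since Al³⁺ + 3 e⁻ → Al, n(e⁻) passed = 3 × 0.4040 = 1.212 mol.
Cells in series carry the same charge, so the same 1.212 mol of electrons passes through cell 2.
Ni²⁺ + 2 e⁻ → Ni, so n(Ni) = 1.212 / 2 = 0.6060 mol.
m(Ni) = 0.6060 × 58.69 = 35.6 g.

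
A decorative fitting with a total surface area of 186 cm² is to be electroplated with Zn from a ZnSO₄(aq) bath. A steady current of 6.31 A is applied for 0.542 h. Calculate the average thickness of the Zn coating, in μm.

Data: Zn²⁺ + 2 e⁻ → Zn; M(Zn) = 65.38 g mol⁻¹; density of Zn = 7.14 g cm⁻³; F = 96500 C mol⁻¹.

Q = I·t = 6.310 × 1951.2 = 12310 C; n(e⁻) = 0.1276 mol.
n(Zn) = n(e⁻)/2 = 0.06379 mol, so m = 0.06379 × 65.38 = 4.171 g.
Volume = m/ρ = 4.171 / 7.14 = 0.5841 cm³.
Thickness = V/A = 0.5841 / 186 = 0.00314 cm = 31.4 μm.

31.4 μm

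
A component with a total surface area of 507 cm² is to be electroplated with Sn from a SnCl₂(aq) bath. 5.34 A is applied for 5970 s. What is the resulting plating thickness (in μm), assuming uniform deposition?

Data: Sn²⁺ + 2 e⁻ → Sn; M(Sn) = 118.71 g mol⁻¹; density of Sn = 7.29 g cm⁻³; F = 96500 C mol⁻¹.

53.1 μm

Q = I·t = 5.340 × 5970.0 = 31880 C; n(e⁻) = 0.3304 mol.
n(Sn) = n(e⁻)/2 = 0.1652 mol, so m = 0.1652 × 118.71 = 19.61 g.
Volume = m/ρ = 19.61 / 7.29 = 2.690 cm³.
Thickness = V/A = 2.690 / 507 = 0.00531 cm = 53.1 μm.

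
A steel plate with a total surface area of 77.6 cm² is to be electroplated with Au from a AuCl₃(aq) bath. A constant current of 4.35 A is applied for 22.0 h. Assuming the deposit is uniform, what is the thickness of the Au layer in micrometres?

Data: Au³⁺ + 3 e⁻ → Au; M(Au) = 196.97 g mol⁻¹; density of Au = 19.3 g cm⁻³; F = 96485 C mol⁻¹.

Q = I·t = 4.350 × 79200 = 344500 C; n(e⁻) = 3.571 mol.
n(Au) = n(e⁻)/3 = 1.190 mol, so m = 1.190 × 196.97 = 234.4 g.
Volume = m/ρ = 234.4 / 19.3 = 12.15 cm³.
Thickness = V/A = 12.15 / 77.6 = 0.157 cm = 1570 μm.

1570 μm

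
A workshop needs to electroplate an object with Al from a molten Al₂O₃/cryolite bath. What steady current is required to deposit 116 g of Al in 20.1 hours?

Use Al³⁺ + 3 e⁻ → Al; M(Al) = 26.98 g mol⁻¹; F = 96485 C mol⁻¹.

17.2 A

n(Al) = 116 / 26.98 = 4.299 mol.
n(e⁻) = 3 × 4.299 = 12.90 mol.
Q = n(e⁻)·F = 12.90 × 96485 = 1245000 C.
I = Q/t = 1245000 / 72360 s = 17.2 A.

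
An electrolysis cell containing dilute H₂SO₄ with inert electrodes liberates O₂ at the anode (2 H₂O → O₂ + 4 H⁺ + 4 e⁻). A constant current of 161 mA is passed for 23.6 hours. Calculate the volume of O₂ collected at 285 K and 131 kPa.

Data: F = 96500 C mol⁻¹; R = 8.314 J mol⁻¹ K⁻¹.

Q = I·t = 0.1610 A × 84960 s = 13680 C.
n(e⁻) = Q/F = 13680 / 96500 = 0.1417 mol.
4 electrons are transferred per O₂ molecule, so n(O₂) = 0.1417 / 4 = 0.03544 mol.
V = nRT/P = (0.03544 × 8.314 × 285) / (131 × 10³ Pa) = 6.41 × 10⁻⁴ m³ = 0.641 L.

0.641 L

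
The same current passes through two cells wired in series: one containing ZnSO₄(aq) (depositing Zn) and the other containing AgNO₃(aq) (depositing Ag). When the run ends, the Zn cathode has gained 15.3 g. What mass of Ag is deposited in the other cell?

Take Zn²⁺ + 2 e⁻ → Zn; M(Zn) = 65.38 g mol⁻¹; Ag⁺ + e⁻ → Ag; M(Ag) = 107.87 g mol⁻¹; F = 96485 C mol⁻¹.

n(Zn) = 15.3 / 65.38 = 0.2340 mol.
Since Zn²⁺ + 2 e⁻ → Zn, n(e⁻) passed = 2 × 0.2340 = 0.4680 mol.
Cells in series carry the same charge, so the same 0.4680 mol of electrons passes through cell 2.
Ag⁺ + e⁻ → Ag, so n(Ag) = 0.4680 / 1 = 0.4680 mol.
m(Ag) = 0.4680 × 107.87 = 50.5 g.

50.5 g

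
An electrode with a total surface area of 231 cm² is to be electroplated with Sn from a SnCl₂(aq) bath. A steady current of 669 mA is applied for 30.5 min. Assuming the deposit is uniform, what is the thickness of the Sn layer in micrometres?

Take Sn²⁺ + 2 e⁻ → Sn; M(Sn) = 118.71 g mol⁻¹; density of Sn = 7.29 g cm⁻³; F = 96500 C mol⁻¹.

Q = I·t = 0.6690 × 1830.0 = 1224 C; n(e⁻) = 0.01269 mol.
n(Sn) = n(e⁻)/2 = 0.006343 mol, so m = 0.006343 × 118.71 = 0.7530 g.
Volume = m/ρ = 0.7530 / 7.29 = 0.1033 cm³.
Thickness = V/A = 0.1033 / 231 = 4.47 × 10⁻⁴ cm = 4.47 μm.

4.47 μm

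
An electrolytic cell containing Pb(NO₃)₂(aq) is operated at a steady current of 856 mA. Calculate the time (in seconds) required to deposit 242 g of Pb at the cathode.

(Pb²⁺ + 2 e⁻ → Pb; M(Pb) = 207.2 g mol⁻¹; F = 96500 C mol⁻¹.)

2.63 × 10⁵ s

n(Pb) = m/M = 242 / 207.2 = 1.168 mol.
Each Pb atom requires 2 electrons, so n(e⁻) = 2 × 1.168 = 2.336 mol.
Q = n(e⁻)·F = 2.336 × 96500 = 225400 C.
t = Q/I = 225400 / 0.8560 A = 263300 s.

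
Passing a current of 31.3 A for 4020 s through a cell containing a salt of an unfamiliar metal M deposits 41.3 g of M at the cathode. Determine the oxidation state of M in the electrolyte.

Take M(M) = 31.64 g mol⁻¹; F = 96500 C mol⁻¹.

Q = I·t = 31.30 A × 4020.0 s = 125800 C, so n(e⁻) = 125800/96500 = 1.304 mol.
n(M) deposited = 41.3 / 31.64 = 1.305 mol.
Electrons per atom = n(e⁻)/n(M) = 1.304 / 1.305 = 0.999 ≈ 1, so the ion is M⁺.

+1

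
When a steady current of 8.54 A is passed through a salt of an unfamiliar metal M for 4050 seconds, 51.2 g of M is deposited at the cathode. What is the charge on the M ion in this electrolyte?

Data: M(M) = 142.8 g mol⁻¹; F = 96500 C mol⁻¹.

+1

Q = I·t = 8.540 A × 4050.0 s = 34590 C, so n(e⁻) = 34590/96500 = 0.3584 mol.
n(M) deposited = 51.2 / 142.8 = 0.3585 mol.
Electrons per atom = n(e⁻)/n(M) = 0.3584 / 0.3585 = 1.00 ≈ 1, so the ion is M⁺.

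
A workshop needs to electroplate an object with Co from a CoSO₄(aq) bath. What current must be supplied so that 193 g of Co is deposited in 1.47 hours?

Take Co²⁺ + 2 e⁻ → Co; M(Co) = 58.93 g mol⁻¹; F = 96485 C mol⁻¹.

n(Co) = 193 / 58.93 = 3.275 mol.
n(e⁻) = 2 × 3.275 = 6.550 mol.
Q = n(e⁻)·F = 6.550 × 96485 = 632000 C.
I = Q/t = 632000 / 5292.0 s = 119 A.

119 A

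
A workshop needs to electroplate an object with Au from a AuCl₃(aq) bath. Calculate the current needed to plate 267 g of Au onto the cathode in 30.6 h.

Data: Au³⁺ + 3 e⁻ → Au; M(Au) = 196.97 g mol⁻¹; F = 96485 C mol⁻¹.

3.56 A

n(Au) = 267 / 196.97 = 1.356 mol.
n(e⁻) = 3 × 1.356 = 4.067 mol.
Q = n(e⁻)·F = 4.067 × 96485 = 392400 C.
I = Q/t = 392400 / 110160 s = 3.56 A.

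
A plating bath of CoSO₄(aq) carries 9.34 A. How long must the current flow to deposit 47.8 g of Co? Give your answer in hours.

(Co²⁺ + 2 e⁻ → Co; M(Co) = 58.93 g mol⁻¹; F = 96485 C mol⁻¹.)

4.66 h

n(Co) = m/M = 47.8 / 58.93 = 0.8111 mol.
Each Co atom requires 2 electrons, so n(e⁻) = 2 × 0.8111 = 1.622 mol.
Q = n(e⁻)·F = 1.622 × 96485 = 156500 C.
t = Q/I = 156500 / 9.340 A = 16760 s = 4.66 h.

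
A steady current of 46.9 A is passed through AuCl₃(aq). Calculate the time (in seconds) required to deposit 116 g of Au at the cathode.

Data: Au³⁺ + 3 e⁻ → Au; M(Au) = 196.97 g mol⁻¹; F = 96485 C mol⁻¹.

n(Au) = m/M = 116 / 196.97 = 0.5889 mol.
Each Au atom requires 3 electrons, so n(e⁻) = 3 × 0.5889 = 1.767 mol.
Q = n(e⁻)·F = 1.767 × 96485 = 170500 C.
t = Q/I = 170500 / 46.90 A = 3635 s.

3630 s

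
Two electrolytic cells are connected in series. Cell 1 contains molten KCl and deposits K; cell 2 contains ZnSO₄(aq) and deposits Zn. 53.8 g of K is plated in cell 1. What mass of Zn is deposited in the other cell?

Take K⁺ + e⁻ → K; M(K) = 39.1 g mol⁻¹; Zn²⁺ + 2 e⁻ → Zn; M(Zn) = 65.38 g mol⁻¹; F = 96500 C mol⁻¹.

45.0 g

n(K) = 53.8 / 39.1 = 1.376 mol.
Since K⁺ + e⁻ → K, n(e⁻) passed = 1 × 1.376 = 1.376 mol.
Cells in series carry the same charge, so the same 1.376 mol of electrons passes through cell 2.
Zn²⁺ + 2 e⁻ → Zn, so n(Zn) = 1.376 / 2 = 0.6880 mol.
m(Zn) = 0.6880 × 65.38 = 45.0 g.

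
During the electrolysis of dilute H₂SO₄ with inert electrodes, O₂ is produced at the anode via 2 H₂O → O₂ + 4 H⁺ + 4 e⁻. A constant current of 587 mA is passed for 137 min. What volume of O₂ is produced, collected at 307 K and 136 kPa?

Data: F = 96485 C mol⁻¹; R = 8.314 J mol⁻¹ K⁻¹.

0.235 L

Q = I·t = 0.5870 A × 8220.0 s = 4825 C.
n(e⁻) = Q/F = 4825 / 96485 = 0.05001 mol.
4 electrons are transferred per O₂ molecule, so n(O₂) = 0.05001 / 4 = 0.01250 mol.
V = nRT/P = (0.01250 × 8.314 × 307) / (136 × 10³ Pa) = 2.35 × 10⁻⁴ m³ = 0.235 L.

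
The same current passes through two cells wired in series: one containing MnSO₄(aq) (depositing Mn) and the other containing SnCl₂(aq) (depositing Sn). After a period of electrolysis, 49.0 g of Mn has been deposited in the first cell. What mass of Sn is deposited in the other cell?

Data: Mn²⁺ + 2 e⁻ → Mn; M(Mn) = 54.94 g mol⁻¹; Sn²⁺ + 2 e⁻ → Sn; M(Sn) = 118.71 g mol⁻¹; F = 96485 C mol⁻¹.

n(Mn) = 49.0 / 54.94 = 0.8919 mol.
Since Mn²⁺ + 2 e⁻ → Mn, n(e⁻) passed = 2 × 0.8919 = 1.784 mol.
Cells in series carry the same charge, so the same 1.784 mol of electrons passes through cell 2.
Sn²⁺ + 2 e⁻ → Sn, so n(Sn) = 1.784 / 2 = 0.8919 mol.
m(Sn) = 0.8919 × 118.71 = 106 g.

106 g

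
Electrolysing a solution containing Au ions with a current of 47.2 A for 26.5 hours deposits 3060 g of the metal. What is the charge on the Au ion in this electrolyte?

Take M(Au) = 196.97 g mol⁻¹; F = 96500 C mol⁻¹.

+3

Q = I·t = 47.20 A × 95400 s = 4503000 C, so n(e⁻) = 4503000/96500 = 46.66 mol.
n(Au) deposited = 3060 / 196.97 = 15.54 mol.
Electrons per atom = n(e⁻)/n(Au) = 46.66 / 15.54 = 3.00 ≈ 3, so the ion is Au³⁺.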